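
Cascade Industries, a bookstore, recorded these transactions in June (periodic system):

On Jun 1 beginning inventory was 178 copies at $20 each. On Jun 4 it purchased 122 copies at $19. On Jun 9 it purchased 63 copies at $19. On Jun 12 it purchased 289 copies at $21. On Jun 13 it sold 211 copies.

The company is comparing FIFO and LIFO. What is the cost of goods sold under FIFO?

COGS = $4,187

FIFO COGS: 178 @ $20 + 33 @ $19 = $4,187
LIFO COGS: 211 @ $21 = $4,431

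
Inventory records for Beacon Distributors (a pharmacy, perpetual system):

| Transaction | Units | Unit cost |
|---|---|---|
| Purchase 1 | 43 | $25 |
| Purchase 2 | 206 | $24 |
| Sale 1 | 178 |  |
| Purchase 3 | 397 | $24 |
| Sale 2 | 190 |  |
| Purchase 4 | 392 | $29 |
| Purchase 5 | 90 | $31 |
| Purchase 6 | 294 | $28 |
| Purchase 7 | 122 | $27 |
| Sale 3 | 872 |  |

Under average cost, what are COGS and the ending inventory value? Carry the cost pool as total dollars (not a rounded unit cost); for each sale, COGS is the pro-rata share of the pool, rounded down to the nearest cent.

After Purchase 1: 43 on hand, pool $1,075.00 (≈ $25.0000 each)
After Purchase 2: 249 on hand, pool $6,019.00 (≈ $24.1727 each)
Sale 1, sell 178: 178/249 × $6,019.00 → $4,302.73
After Purchase 3: 468 on hand, pool $11,244.27 (≈ $24.0262 each)
Sale 2, sell 190: 190/468 × $11,244.27 → $4,564.98
After Purchase 4: 670 on hand, pool $18,047.29 (≈ $26.9363 each)
After Purchase 5: 760 on hand, pool $20,837.29 (≈ $27.4175 each)
After Purchase 6: 1054 on hand, pool $29,069.29 (≈ $27.5800 each)
After Purchase 7: 1176 on hand, pool $32,363.29 (≈ $27.5198 each)
Sale 3, sell 872: 872/1176 × $32,363.29 → $23,997.26
Total COGS = $4,302.73 + $4,564.98 + $23,997.26 = $32,864.97
Ending inventory (cost pool remaining) = $8,366.03
Check: goods available $41,231.00 = COGS $32,864.97 + ending $8,366.03

COGS = $32,864.97; ending inventory = $8,366.03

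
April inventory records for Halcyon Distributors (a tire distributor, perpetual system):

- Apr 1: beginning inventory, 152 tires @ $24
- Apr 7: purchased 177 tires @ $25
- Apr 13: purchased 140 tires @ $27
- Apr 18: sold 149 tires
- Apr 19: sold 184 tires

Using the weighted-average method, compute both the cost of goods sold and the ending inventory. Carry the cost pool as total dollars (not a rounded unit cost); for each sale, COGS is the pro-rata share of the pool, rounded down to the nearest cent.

COGS = $8,415.88; ending inventory = $3,437.12

After Apr 1: 152 on hand, pool $3,648.00 (≈ $24.0000 each)
After Apr 7: 329 on hand, pool $8,073.00 (≈ $24.5380 each)
After Apr 13: 469 on hand, pool $11,853.00 (≈ $25.2729 each)
Apr 18, sell 149: 149/469 × $11,853.00 → $3,765.66
Apr 19, sell 184: 184/320 × $8,087.34 → $4,650.22
Total COGS = $3,765.66 + $4,650.22 = $8,415.88
Ending inventory (cost pool remaining) = $3,437.12
Check: goods available $11,853.00 = COGS $8,415.88 + ending $3,437.12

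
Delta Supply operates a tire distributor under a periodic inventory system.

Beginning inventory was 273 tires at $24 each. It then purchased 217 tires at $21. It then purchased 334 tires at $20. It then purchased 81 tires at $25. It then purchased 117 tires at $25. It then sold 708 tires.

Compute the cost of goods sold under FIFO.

Sale 1 (708) [FIFO — oldest first]: 273 @ $24 + 217 @ $21 + 218 @ $20 = $15,469
Ending inventory: 116 @ $20 + 81 @ $25 + 117 @ $25 = $7,270

COGS = $15,469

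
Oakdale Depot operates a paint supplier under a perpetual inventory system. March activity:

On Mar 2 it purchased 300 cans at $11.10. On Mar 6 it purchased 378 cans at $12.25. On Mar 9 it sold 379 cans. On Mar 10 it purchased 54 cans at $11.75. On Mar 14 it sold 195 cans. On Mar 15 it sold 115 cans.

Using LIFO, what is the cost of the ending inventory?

Mar 9, 379 sold [LIFO — newest first]: 378 @ $12.25 + 1 @ $11.10 = $4,641.60
Mar 14, 195 sold [LIFO — newest first]: 54 @ $11.75 + 141 @ $11.10 = $2,199.60
Mar 15, 115 sold [LIFO — newest first]: 115 @ $11.10 = $1,276.50
Total COGS = $4,641.60 + $2,199.60 + $1,276.50 = $8,117.70
Ending inventory: 43 @ $11.10 = $477.30
Check: goods available $8,595.00 = COGS $8,117.70 + ending $477.30

Ending inventory = $477.30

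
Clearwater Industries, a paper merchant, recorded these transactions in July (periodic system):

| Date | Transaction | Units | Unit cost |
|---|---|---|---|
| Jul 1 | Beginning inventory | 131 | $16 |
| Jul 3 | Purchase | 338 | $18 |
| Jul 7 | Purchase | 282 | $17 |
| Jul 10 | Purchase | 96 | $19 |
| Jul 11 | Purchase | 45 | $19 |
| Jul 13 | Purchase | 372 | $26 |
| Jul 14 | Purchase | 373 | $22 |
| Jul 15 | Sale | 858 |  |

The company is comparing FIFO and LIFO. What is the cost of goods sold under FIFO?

FIFO COGS: 131 @ $16 + 338 @ $18 + 282 @ $17 + 96 @ $19 + 11 @ $19 = $15,007
LIFO COGS: 373 @ $22 + 372 @ $26 + 45 @ $19 + 68 @ $19 = $20,025

COGS = $15,007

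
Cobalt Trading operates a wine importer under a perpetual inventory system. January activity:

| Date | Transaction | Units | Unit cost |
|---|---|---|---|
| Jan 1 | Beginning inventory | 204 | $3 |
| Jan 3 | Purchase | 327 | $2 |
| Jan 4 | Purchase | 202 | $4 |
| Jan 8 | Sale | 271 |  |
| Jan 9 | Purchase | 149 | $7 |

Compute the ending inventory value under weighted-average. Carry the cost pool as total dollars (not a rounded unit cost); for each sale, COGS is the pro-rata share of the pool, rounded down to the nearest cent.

After Jan 1: 204 on hand, pool $612.00 (≈ $3.0000 each)
After Jan 3: 531 on hand, pool $1,266.00 (≈ $2.3842 each)
After Jan 4: 733 on hand, pool $2,074.00 (≈ $2.8295 each)
Jan 8, sell 271: 271/733 × $2,074.00 → $766.78
After Jan 9: 611 on hand, pool $2,350.22 (≈ $3.8465 each)
Ending inventory (cost pool remaining) = $2,350.22

Ending inventory = $2,350.22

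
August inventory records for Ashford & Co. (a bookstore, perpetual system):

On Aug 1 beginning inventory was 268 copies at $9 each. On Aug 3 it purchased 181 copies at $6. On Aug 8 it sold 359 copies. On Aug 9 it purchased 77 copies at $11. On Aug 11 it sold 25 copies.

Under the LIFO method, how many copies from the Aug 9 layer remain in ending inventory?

Aug 8, 359 sold [LIFO — newest first]: 181 @ $6 + 178 @ $9 = $2,688
Aug 11, 25 sold [LIFO — newest first]: 25 @ $11 = $275
Total COGS = $2,688 + $275 = $2,963
Ending inventory: 90 @ $9 + 52 @ $11 = $1,382
Check: goods available $4,345 = COGS $2,963 + ending $1,382

52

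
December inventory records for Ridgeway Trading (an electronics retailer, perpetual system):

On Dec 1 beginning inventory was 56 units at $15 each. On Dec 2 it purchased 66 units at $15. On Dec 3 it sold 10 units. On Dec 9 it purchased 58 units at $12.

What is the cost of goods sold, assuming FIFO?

COGS = $150

Dec 3, 10 sold [FIFO — oldest first]: 10 @ $15 = $150
Ending inventory: 46 @ $15 + 66 @ $15 + 58 @ $12 = $2,376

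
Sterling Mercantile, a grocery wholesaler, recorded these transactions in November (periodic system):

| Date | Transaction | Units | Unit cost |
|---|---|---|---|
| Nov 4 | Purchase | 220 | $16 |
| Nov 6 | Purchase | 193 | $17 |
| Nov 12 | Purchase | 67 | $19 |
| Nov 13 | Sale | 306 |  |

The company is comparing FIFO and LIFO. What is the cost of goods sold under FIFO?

COGS = $4,982

FIFO COGS: 220 @ $16 + 86 @ $17 = $4,982
LIFO COGS: 67 @ $19 + 193 @ $17 + 46 @ $16 = $5,290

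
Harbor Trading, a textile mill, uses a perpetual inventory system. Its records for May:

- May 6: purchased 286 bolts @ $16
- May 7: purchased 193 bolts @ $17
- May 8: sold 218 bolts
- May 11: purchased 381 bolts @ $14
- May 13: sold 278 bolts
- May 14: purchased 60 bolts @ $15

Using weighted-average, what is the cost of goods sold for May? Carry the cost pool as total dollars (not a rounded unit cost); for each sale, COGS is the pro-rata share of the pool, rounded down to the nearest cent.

After May 6: 286 on hand, pool $4,576.00 (≈ $16.0000 each)
After May 7: 479 on hand, pool $7,857.00 (≈ $16.4029 each)
May 8, sell 218: 218/479 × $7,857.00 → $3,575.83
After May 11: 642 on hand, pool $9,615.17 (≈ $14.9769 each)
May 13, sell 278: 278/642 × $9,615.17 → $4,163.57
After May 14: 424 on hand, pool $6,351.60 (≈ $14.9802 each)
Total COGS = $3,575.83 + $4,163.57 = $7,739.40
Ending inventory (cost pool remaining) = $6,351.60
Check: goods available $14,091.00 = COGS $7,739.40 + ending $6,351.60

COGS = $7,739.40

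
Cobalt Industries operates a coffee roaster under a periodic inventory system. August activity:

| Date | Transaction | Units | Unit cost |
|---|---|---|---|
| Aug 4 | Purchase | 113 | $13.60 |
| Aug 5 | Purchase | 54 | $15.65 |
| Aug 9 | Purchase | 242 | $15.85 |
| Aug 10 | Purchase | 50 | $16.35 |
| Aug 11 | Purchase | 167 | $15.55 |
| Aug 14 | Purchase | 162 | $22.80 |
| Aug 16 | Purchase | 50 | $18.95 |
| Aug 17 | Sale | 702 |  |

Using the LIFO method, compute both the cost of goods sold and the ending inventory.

Aug 17, 702 sold [LIFO — newest first]: 50 @ $18.95 + 162 @ $22.80 + 167 @ $15.55 + 50 @ $16.35 + 242 @ $15.85 + 31 @ $15.65 = $12,376.30
Ending inventory: 113 @ $13.60 + 23 @ $15.65 = $1,896.75

COGS = $12,376.30; ending inventory = $1,896.75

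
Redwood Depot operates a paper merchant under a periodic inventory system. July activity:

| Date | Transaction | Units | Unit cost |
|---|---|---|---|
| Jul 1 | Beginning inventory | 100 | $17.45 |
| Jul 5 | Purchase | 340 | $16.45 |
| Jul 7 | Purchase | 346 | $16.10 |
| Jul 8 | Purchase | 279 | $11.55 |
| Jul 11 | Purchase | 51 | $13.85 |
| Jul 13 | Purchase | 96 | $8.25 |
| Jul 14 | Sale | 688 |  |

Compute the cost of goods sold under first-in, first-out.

Jul 14, 688 sold [FIFO — oldest first]: 100 @ $17.45 + 340 @ $16.45 + 248 @ $16.10 = $11,330.80
Ending inventory: 98 @ $16.10 + 279 @ $11.55 + 51 @ $13.85 + 96 @ $8.25 = $6,298.60
Check: goods available $17,629.40 = COGS $11,330.80 + ending $6,298.60

COGS = $11,330.80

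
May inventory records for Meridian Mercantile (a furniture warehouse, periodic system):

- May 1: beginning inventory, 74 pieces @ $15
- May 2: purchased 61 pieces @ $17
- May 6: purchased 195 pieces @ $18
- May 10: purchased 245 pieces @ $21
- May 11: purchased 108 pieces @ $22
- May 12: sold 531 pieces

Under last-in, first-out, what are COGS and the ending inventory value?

May 12, 531 sold [LIFO — newest first]: 108 @ $22 + 245 @ $21 + 178 @ $18 = $10,725
Ending inventory: 74 @ $15 + 61 @ $17 + 17 @ $18 = $2,453
Check: goods available $13,178 = COGS $10,725 + ending $2,453

COGS = $10,725; ending inventory = $2,453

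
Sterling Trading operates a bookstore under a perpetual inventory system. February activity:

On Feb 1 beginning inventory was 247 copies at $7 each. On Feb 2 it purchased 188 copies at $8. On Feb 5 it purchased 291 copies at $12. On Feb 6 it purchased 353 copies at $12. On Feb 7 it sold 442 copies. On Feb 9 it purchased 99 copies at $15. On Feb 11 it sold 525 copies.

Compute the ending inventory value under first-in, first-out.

Ending inventory = $2,829

Feb 7, 442 sold [FIFO — oldest first]: 247 @ $7 + 188 @ $8 + 7 @ $12 = $3,317
Feb 11, 525 sold [FIFO — oldest first]: 284 @ $12 + 241 @ $12 = $6,300
Total COGS = $3,317 + $6,300 = $9,617
Ending inventory: 112 @ $12 + 99 @ $15 = $2,829
Check: goods available $12,446 = COGS $9,617 + ending $2,829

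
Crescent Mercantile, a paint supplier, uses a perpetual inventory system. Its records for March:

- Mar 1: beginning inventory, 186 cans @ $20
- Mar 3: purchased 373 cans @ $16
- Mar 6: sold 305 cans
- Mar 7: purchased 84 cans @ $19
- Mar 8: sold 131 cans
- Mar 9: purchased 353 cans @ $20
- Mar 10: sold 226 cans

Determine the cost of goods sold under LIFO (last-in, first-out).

Mar 6, 305 sold [LIFO — newest first]: 305 @ $16 = $4,880
Mar 8, 131 sold [LIFO — newest first]: 84 @ $19 + 47 @ $16 = $2,348
Mar 10, 226 sold [LIFO — newest first]: 226 @ $20 = $4,520
Total COGS = $4,880 + $2,348 + $4,520 = $11,748
Ending inventory: 186 @ $20 + 21 @ $16 + 127 @ $20 = $6,596

COGS = $11,748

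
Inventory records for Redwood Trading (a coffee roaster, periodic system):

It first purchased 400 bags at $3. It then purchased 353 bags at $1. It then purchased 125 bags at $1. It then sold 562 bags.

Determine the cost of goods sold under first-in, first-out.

Sale 1 (562) [FIFO — oldest first]: 400 @ $3 + 162 @ $1 = $1,362
Ending inventory: 191 @ $1 + 125 @ $1 = $316

COGS = $1,362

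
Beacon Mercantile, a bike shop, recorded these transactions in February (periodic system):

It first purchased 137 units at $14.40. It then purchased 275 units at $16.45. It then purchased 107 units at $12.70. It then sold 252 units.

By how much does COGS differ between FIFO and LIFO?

$120.40

FIFO COGS: 137 @ $14.40 + 115 @ $16.45 = $3,864.55
LIFO COGS: 107 @ $12.70 + 145 @ $16.45 = $3,744.15
Difference = |$3,864.55 − $3,744.15| = $120.40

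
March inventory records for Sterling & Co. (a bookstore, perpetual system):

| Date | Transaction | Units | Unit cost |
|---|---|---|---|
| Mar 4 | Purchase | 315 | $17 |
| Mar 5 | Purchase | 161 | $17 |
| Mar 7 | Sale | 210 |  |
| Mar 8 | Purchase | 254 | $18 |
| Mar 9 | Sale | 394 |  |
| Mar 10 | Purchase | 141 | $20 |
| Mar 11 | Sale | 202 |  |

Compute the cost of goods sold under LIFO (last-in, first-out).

COGS = $14,379

Mar 7, 210 sold [LIFO — newest first]: 161 @ $17 + 49 @ $17 = $3,570
Mar 9, 394 sold [LIFO — newest first]: 254 @ $18 + 140 @ $17 = $6,952
Mar 11, 202 sold [LIFO — newest first]: 141 @ $20 + 61 @ $17 = $3,857
Total COGS = $3,570 + $6,952 + $3,857 = $14,379
Ending inventory: 65 @ $17 = $1,105
Check: goods available $15,484 = COGS $14,379 + ending $1,105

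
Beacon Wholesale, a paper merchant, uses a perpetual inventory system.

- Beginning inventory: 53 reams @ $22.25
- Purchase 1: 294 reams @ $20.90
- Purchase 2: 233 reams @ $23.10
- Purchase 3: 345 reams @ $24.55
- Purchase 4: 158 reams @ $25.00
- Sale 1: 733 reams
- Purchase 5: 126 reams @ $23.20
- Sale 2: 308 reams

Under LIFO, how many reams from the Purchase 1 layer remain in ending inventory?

115

Sale 1 (733) [LIFO — newest first]: 158 @ $25.00 + 345 @ $24.55 + 230 @ $23.10 = $17,732.75
Sale 2 (308) [LIFO — newest first]: 126 @ $23.20 + 3 @ $23.10 + 179 @ $20.90 = $6,733.60
Total COGS = $17,732.75 + $6,733.60 = $24,466.35
Ending inventory: 53 @ $22.25 + 115 @ $20.90 = $3,582.75
Check: goods available $28,049.10 = COGS $24,466.35 + ending $3,582.75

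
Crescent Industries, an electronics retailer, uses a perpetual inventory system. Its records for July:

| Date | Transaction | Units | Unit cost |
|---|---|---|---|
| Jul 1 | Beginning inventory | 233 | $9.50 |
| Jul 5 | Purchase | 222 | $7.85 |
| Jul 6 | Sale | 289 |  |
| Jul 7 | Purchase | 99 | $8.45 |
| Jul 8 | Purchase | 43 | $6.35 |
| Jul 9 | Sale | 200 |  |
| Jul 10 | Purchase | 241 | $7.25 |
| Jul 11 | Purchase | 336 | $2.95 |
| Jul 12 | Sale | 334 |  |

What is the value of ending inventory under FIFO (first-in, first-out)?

Jul 6, 289 sold [FIFO — oldest first]: 233 @ $9.50 + 56 @ $7.85 = $2,653.10
Jul 9, 200 sold [FIFO — oldest first]: 166 @ $7.85 + 34 @ $8.45 = $1,590.40
Jul 12, 334 sold [FIFO — oldest first]: 65 @ $8.45 + 43 @ $6.35 + 226 @ $7.25 = $2,460.80
Total COGS = $2,653.10 + $1,590.40 + $2,460.80 = $6,704.30
Ending inventory: 15 @ $7.25 + 336 @ $2.95 = $1,099.95

Ending inventory = $1,099.95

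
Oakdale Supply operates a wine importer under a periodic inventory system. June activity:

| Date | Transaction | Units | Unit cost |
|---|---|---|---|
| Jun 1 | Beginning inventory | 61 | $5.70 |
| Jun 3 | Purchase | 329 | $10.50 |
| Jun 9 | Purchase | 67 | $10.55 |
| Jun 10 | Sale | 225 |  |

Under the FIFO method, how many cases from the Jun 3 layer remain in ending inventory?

Jun 10, 225 sold [FIFO — oldest first]: 61 @ $5.70 + 164 @ $10.50 = $2,069.70
Ending inventory: 165 @ $10.50 + 67 @ $10.55 = $2,439.35

165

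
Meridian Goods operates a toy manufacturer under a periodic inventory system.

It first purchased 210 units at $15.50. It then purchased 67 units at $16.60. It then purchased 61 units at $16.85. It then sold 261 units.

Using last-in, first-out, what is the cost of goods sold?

Sale 1 (261) [LIFO — newest first]: 61 @ $16.85 + 67 @ $16.60 + 133 @ $15.50 = $4,201.55
Ending inventory: 77 @ $15.50 = $1,193.50

COGS = $4,201.55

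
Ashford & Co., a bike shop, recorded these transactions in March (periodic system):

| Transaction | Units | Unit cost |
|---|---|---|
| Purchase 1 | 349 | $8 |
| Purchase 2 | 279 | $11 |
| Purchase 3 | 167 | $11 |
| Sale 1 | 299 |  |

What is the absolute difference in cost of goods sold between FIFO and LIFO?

$897

FIFO COGS: 299 @ $8 = $2,392
LIFO COGS: 167 @ $11 + 132 @ $11 = $3,289
Difference = |$2,392 − $3,289| = $897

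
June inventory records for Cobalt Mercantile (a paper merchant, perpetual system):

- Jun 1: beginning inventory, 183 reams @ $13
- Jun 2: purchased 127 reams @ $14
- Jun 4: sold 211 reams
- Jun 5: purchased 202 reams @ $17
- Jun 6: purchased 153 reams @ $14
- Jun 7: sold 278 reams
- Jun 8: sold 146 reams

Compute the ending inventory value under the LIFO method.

Ending inventory = $390

Jun 4, 211 sold [LIFO — newest first]: 127 @ $14 + 84 @ $13 = $2,870
Jun 7, 278 sold [LIFO — newest first]: 153 @ $14 + 125 @ $17 = $4,267
Jun 8, 146 sold [LIFO — newest first]: 77 @ $17 + 69 @ $13 = $2,206
Total COGS = $2,870 + $4,267 + $2,206 = $9,343
Ending inventory: 30 @ $13 = $390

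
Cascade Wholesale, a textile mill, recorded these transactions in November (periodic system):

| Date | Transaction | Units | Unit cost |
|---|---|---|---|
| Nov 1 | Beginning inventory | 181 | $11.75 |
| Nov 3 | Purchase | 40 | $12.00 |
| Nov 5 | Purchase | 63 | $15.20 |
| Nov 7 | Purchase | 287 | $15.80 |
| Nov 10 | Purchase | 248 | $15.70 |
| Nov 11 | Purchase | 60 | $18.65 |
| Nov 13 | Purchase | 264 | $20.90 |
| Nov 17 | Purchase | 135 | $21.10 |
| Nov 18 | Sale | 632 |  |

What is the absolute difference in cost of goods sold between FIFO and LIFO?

$3,144.55

FIFO COGS: 181 @ $11.75 + 40 @ $12.00 + 63 @ $15.20 + 287 @ $15.80 + 61 @ $15.70 = $9,056.65
LIFO COGS: 135 @ $21.10 + 264 @ $20.90 + 60 @ $18.65 + 173 @ $15.70 = $12,201.20
Difference = |$9,056.65 − $12,201.20| = $3,144.55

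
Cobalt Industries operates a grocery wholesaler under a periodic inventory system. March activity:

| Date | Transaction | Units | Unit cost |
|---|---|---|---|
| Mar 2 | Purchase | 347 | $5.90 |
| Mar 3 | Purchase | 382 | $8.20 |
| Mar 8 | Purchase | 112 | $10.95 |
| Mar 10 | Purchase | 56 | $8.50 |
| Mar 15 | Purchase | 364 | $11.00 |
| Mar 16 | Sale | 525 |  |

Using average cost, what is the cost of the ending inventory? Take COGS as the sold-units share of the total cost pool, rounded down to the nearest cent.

Ending inventory = $6,353.83

Mar 16, sell 525: 525/1261 × $10,886.10 → $4,532.27
Ending inventory (cost pool remaining) = $6,353.83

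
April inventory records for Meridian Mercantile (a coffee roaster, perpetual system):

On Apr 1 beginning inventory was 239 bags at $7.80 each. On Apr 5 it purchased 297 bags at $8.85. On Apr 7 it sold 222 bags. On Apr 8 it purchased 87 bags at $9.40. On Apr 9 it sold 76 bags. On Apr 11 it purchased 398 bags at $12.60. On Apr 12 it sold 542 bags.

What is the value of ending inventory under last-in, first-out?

Apr 7, 222 sold [LIFO — newest first]: 222 @ $8.85 = $1,964.70
Apr 9, 76 sold [LIFO — newest first]: 76 @ $9.40 = $714.40
Apr 12, 542 sold [LIFO — newest first]: 398 @ $12.60 + 11 @ $9.40 + 75 @ $8.85 + 58 @ $7.80 = $6,234.35
Total COGS = $1,964.70 + $714.40 + $6,234.35 = $8,913.45
Ending inventory: 181 @ $7.80 = $1,411.80

Ending inventory = $1,411.80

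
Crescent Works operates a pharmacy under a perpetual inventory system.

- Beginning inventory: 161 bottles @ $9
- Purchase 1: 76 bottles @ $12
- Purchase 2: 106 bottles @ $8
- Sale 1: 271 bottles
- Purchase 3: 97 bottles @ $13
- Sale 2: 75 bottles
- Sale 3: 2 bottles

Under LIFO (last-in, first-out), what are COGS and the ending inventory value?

COGS = $3,562; ending inventory = $908

Sale 1 (271) [LIFO — newest first]: 106 @ $8 + 76 @ $12 + 89 @ $9 = $2,561
Sale 2 (75) [LIFO — newest first]: 75 @ $13 = $975
Sale 3 (2) [LIFO — newest first]: 2 @ $13 = $26
Total COGS = $2,561 + $975 + $26 = $3,562
Ending inventory: 72 @ $9 + 20 @ $13 = $908
Check: goods available $4,470 = COGS $3,562 + ending $908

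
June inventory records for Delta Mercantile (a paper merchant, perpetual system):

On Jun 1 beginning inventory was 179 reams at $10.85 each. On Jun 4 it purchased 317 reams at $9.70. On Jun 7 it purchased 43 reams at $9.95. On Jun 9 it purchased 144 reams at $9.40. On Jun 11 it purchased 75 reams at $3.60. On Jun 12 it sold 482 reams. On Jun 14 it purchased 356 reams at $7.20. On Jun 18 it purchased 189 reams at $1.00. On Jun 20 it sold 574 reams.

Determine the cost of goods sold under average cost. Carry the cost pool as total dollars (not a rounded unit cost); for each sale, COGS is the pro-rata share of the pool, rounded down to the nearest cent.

COGS = $8,218.37

After Jun 1: 179 on hand, pool $1,942.15 (≈ $10.8500 each)
After Jun 4: 496 on hand, pool $5,017.05 (≈ $10.1150 each)
After Jun 7: 539 on hand, pool $5,444.90 (≈ $10.1019 each)
After Jun 9: 683 on hand, pool $6,798.50 (≈ $9.9539 each)
After Jun 11: 758 on hand, pool $7,068.50 (≈ $9.3252 each)
Jun 12, sell 482: 482/758 × $7,068.50 → $4,494.74
After Jun 14: 632 on hand, pool $5,136.96 (≈ $8.1281 each)
After Jun 18: 821 on hand, pool $5,325.96 (≈ $6.4872 each)
Jun 20, sell 574: 574/821 × $5,325.96 → $3,723.63
Total COGS = $4,494.74 + $3,723.63 = $8,218.37
Ending inventory (cost pool remaining) = $1,602.33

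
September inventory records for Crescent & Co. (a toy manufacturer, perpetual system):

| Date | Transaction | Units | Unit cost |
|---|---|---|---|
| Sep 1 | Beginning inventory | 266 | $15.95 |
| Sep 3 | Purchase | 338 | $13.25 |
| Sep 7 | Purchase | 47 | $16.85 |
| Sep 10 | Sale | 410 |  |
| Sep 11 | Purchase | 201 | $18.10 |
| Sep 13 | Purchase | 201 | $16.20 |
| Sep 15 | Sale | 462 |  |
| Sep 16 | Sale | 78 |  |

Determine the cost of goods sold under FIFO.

COGS = $14,738.85

Sep 10, 410 sold [FIFO — oldest first]: 266 @ $15.95 + 144 @ $13.25 = $6,150.70
Sep 15, 462 sold [FIFO — oldest first]: 194 @ $13.25 + 47 @ $16.85 + 201 @ $18.10 + 20 @ $16.20 = $7,324.55
Sep 16, 78 sold [FIFO — oldest first]: 78 @ $16.20 = $1,263.60
Total COGS = $6,150.70 + $7,324.55 + $1,263.60 = $14,738.85
Ending inventory: 103 @ $16.20 = $1,668.60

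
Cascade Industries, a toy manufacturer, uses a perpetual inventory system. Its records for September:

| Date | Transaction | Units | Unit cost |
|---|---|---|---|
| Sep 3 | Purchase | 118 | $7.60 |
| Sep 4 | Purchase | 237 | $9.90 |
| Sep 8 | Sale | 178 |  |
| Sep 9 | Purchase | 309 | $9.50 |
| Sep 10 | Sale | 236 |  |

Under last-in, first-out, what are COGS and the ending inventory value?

Sep 8, 178 sold [LIFO — newest first]: 178 @ $9.90 = $1,762.20
Sep 10, 236 sold [LIFO — newest first]: 236 @ $9.50 = $2,242.00
Total COGS = $1,762.20 + $2,242.00 = $4,004.20
Ending inventory: 118 @ $7.60 + 59 @ $9.90 + 73 @ $9.50 = $2,174.40

COGS = $4,004.20; ending inventory = $2,174.40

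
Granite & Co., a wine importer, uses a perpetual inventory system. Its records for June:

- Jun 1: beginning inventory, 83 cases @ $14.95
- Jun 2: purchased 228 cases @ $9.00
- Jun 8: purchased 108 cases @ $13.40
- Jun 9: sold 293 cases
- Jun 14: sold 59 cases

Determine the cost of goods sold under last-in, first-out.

COGS = $3,738.40

Jun 9, 293 sold [LIFO — newest first]: 108 @ $13.40 + 185 @ $9.00 = $3,112.20
Jun 14, 59 sold [LIFO — newest first]: 43 @ $9.00 + 16 @ $14.95 = $626.20
Total COGS = $3,112.20 + $626.20 = $3,738.40
Ending inventory: 67 @ $14.95 = $1,001.65
Check: goods available $4,740.05 = COGS $3,738.40 + ending $1,001.65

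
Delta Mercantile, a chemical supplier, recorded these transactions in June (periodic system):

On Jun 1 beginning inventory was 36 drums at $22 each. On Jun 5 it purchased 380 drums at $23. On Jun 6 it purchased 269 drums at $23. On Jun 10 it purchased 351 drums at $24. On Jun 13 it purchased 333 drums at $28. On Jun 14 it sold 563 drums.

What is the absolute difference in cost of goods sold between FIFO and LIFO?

FIFO COGS: 36 @ $22 + 380 @ $23 + 147 @ $23 = $12,913
LIFO COGS: 333 @ $28 + 230 @ $24 = $14,844
Difference = |$12,913 − $14,844| = $1,931

$1,931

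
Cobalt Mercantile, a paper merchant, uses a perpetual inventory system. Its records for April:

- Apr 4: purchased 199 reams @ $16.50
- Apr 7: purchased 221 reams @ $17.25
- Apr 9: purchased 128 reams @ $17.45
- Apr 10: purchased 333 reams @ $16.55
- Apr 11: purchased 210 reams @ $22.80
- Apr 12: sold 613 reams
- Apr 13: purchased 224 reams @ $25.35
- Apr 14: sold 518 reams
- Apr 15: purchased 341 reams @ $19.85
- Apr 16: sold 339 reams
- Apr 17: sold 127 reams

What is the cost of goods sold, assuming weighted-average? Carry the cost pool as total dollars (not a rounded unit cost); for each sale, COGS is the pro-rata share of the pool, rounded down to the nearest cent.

COGS = $30,894.47

After Apr 4: 199 on hand, pool $3,283.50 (≈ $16.5000 each)
After Apr 7: 420 on hand, pool $7,095.75 (≈ $16.8946 each)
After Apr 9: 548 on hand, pool $9,329.35 (≈ $17.0244 each)
After Apr 10: 881 on hand, pool $14,840.50 (≈ $16.8451 each)
After Apr 11: 1091 on hand, pool $19,628.50 (≈ $17.9913 each)
Apr 12, sell 613: 613/1091 × $19,628.50 → $11,028.66
After Apr 13: 702 on hand, pool $14,278.24 (≈ $20.3394 each)
Apr 14, sell 518: 518/702 × $14,278.24 → $10,535.79
After Apr 15: 525 on hand, pool $10,511.30 (≈ $20.0215 each)
Apr 16, sell 339: 339/525 × $10,511.30 → $6,787.29
Apr 17, sell 127: 127/186 × $3,724.01 → $2,542.73
Total COGS = $11,028.66 + $10,535.79 + $6,787.29 + $2,542.73 = $30,894.47
Ending inventory (cost pool remaining) = $1,181.28
Check: goods available $32,075.75 = COGS $30,894.47 + ending $1,181.28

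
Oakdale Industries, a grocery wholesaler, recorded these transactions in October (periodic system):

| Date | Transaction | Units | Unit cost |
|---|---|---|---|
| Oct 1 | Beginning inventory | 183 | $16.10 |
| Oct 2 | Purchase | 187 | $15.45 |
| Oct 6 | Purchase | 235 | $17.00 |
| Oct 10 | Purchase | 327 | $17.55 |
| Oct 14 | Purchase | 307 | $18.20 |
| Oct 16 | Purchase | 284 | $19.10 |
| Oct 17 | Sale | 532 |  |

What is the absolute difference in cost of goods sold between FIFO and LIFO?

$1,348.55

FIFO COGS: 183 @ $16.10 + 187 @ $15.45 + 162 @ $17.00 = $8,589.45
LIFO COGS: 284 @ $19.10 + 248 @ $18.20 = $9,938.00
Difference = |$8,589.45 − $9,938.00| = $1,348.55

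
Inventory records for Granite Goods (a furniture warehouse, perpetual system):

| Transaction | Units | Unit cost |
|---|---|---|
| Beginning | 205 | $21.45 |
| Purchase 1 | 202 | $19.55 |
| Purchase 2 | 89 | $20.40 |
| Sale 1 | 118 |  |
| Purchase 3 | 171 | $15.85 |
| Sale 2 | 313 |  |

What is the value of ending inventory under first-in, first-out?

Sale 1 (118) [FIFO — oldest first]: 118 @ $21.45 = $2,531.10
Sale 2 (313) [FIFO — oldest first]: 87 @ $21.45 + 202 @ $19.55 + 24 @ $20.40 = $6,304.85
Total COGS = $2,531.10 + $6,304.85 = $8,835.95
Ending inventory: 65 @ $20.40 + 171 @ $15.85 = $4,036.35

Ending inventory = $4,036.35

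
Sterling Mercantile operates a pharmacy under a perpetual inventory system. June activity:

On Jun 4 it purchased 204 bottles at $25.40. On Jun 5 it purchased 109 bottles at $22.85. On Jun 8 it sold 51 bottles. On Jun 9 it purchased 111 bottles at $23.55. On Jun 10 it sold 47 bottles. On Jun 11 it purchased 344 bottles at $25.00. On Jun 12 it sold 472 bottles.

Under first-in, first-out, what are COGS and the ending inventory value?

Jun 8, 51 sold [FIFO — oldest first]: 51 @ $25.40 = $1,295.40
Jun 10, 47 sold [FIFO — oldest first]: 47 @ $25.40 = $1,193.80
Jun 12, 472 sold [FIFO — oldest first]: 106 @ $25.40 + 109 @ $22.85 + 111 @ $23.55 + 146 @ $25.00 = $11,447.10
Total COGS = $1,295.40 + $1,193.80 + $11,447.10 = $13,936.30
Ending inventory: 198 @ $25.00 = $4,950.00

COGS = $13,936.30; ending inventory = $4,950.00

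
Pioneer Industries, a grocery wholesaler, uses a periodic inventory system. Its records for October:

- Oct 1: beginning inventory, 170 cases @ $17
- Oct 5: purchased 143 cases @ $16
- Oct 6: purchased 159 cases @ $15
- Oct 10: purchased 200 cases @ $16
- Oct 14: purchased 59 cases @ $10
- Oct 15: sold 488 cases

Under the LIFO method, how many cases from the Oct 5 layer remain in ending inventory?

Oct 15, 488 sold [LIFO — newest first]: 59 @ $10 + 200 @ $16 + 159 @ $15 + 70 @ $16 = $7,295
Ending inventory: 170 @ $17 + 73 @ $16 = $4,058
Check: goods available $11,353 = COGS $7,295 + ending $4,058

73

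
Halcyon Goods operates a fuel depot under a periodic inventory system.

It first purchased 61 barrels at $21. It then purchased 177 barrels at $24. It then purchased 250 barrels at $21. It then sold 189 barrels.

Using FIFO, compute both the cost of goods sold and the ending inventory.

COGS = $4,353; ending inventory = $6,426

Sale 1 (189) [FIFO — oldest first]: 61 @ $21 + 128 @ $24 = $4,353
Ending inventory: 49 @ $24 + 250 @ $21 = $6,426
Check: goods available $10,779 = COGS $4,353 + ending $6,426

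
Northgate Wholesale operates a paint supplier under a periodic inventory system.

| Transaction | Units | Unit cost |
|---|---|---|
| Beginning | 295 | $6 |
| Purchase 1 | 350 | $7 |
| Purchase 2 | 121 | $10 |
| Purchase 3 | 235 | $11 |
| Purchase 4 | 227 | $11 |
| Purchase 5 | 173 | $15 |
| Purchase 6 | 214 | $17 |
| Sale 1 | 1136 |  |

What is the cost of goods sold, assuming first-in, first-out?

COGS = $9,500

Sale 1 (1136) [FIFO — oldest first]: 295 @ $6 + 350 @ $7 + 121 @ $10 + 235 @ $11 + 135 @ $11 = $9,500
Ending inventory: 92 @ $11 + 173 @ $15 + 214 @ $17 = $7,245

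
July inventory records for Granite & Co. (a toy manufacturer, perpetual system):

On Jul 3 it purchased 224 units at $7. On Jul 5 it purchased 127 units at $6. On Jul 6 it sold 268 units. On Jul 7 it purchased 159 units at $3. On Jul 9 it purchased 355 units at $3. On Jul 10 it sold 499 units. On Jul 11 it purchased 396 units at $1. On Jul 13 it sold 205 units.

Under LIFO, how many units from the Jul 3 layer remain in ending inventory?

83

Jul 6, 268 sold [LIFO — newest first]: 127 @ $6 + 141 @ $7 = $1,749
Jul 10, 499 sold [LIFO — newest first]: 355 @ $3 + 144 @ $3 = $1,497
Jul 13, 205 sold [LIFO — newest first]: 205 @ $1 = $205
Total COGS = $1,749 + $1,497 + $205 = $3,451
Ending inventory: 83 @ $7 + 15 @ $3 + 191 @ $1 = $817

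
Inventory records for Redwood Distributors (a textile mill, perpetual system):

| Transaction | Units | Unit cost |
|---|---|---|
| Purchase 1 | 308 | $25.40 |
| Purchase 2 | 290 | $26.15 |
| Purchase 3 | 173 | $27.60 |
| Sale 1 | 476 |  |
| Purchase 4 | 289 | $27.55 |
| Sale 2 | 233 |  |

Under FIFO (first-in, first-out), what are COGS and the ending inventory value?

COGS = $18,470.30; ending inventory = $9,673.15

Sale 1 (476) [FIFO — oldest first]: 308 @ $25.40 + 168 @ $26.15 = $12,216.40
Sale 2 (233) [FIFO — oldest first]: 122 @ $26.15 + 111 @ $27.60 = $6,253.90
Total COGS = $12,216.40 + $6,253.90 = $18,470.30
Ending inventory: 62 @ $27.60 + 289 @ $27.55 = $9,673.15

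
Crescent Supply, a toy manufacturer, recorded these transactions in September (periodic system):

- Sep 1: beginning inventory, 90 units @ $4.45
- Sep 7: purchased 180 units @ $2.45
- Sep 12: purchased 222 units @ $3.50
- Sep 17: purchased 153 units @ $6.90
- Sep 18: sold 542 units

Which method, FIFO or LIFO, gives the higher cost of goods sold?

LIFO

FIFO COGS: 90 @ $4.45 + 180 @ $2.45 + 222 @ $3.50 + 50 @ $6.90 = $1,963.50
LIFO COGS: 153 @ $6.90 + 222 @ $3.50 + 167 @ $2.45 = $2,241.85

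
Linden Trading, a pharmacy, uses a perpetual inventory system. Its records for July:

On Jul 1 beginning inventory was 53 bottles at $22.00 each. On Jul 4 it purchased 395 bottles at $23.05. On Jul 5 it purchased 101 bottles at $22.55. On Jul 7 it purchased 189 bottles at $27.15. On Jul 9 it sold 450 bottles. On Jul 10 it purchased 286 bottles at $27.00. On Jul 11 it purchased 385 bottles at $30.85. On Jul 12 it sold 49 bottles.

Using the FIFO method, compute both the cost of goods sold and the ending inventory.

Jul 9, 450 sold [FIFO — oldest first]: 53 @ $22.00 + 395 @ $23.05 + 2 @ $22.55 = $10,315.85
Jul 12, 49 sold [FIFO — oldest first]: 49 @ $22.55 = $1,104.95
Total COGS = $10,315.85 + $1,104.95 = $11,420.80
Ending inventory: 50 @ $22.55 + 189 @ $27.15 + 286 @ $27.00 + 385 @ $30.85 = $25,858.10
Check: goods available $37,278.90 = COGS $11,420.80 + ending $25,858.10

COGS = $11,420.80; ending inventory = $25,858.10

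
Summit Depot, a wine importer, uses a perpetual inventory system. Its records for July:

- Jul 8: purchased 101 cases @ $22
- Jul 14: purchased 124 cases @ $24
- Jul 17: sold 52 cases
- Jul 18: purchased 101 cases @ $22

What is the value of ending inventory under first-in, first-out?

Jul 17, 52 sold [FIFO — oldest first]: 52 @ $22 = $1,144
Ending inventory: 49 @ $22 + 124 @ $24 + 101 @ $22 = $6,276

Ending inventory = $6,276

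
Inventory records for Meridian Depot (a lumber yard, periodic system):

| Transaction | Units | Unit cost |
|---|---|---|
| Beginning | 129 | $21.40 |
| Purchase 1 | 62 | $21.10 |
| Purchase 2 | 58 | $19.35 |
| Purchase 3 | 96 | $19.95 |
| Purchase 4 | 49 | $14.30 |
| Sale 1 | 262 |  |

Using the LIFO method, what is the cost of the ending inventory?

Ending inventory = $2,823.90

Sale 1 (262) [LIFO — newest first]: 49 @ $14.30 + 96 @ $19.95 + 58 @ $19.35 + 59 @ $21.10 = $4,983.10
Ending inventory: 129 @ $21.40 + 3 @ $21.10 = $2,823.90
Check: goods available $7,807.00 = COGS $4,983.10 + ending $2,823.90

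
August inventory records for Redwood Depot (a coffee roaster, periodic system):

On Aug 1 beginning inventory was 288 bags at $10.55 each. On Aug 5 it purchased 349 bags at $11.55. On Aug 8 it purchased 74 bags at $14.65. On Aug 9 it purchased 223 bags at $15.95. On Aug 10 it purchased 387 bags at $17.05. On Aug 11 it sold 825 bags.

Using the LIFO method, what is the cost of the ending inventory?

Aug 11, 825 sold [LIFO — newest first]: 387 @ $17.05 + 223 @ $15.95 + 74 @ $14.65 + 141 @ $11.55 = $12,867.85
Ending inventory: 288 @ $10.55 + 208 @ $11.55 = $5,440.80

Ending inventory = $5,440.80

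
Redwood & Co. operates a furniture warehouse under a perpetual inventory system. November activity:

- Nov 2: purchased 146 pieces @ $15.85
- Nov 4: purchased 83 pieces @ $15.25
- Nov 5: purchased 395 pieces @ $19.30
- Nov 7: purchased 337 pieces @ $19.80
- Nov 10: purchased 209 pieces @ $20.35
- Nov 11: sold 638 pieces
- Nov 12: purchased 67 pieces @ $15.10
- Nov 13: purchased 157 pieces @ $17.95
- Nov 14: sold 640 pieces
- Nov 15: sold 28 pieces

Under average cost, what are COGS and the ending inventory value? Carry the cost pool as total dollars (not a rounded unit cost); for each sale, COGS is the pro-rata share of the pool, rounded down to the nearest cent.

After Nov 2: 146 on hand, pool $2,314.10 (≈ $15.8500 each)
After Nov 4: 229 on hand, pool $3,579.85 (≈ $15.6325 each)
After Nov 5: 624 on hand, pool $11,203.35 (≈ $17.9541 each)
After Nov 7: 961 on hand, pool $17,875.95 (≈ $18.6014 each)
After Nov 10: 1170 on hand, pool $22,129.10 (≈ $18.9138 each)
Nov 11, sell 638: 638/1170 × $22,129.10 → $12,066.97
After Nov 12: 599 on hand, pool $11,073.83 (≈ $18.4872 each)
After Nov 13: 756 on hand, pool $13,891.98 (≈ $18.3756 each)
Nov 14, sell 640: 640/756 × $13,891.98 → $11,760.40
Nov 15, sell 28: 28/116 × $2,131.58 → $514.51
Total COGS = $12,066.97 + $11,760.40 + $514.51 = $24,341.88
Ending inventory (cost pool remaining) = $1,617.07

COGS = $24,341.88; ending inventory = $1,617.07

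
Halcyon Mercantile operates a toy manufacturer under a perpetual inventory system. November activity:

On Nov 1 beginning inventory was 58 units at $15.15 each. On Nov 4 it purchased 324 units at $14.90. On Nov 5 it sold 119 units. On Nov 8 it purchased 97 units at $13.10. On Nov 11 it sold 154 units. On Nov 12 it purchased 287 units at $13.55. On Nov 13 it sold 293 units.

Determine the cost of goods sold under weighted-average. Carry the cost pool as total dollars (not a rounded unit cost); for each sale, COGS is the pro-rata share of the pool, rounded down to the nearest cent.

COGS = $8,081.24

After Nov 1: 58 on hand, pool $878.70 (≈ $15.1500 each)
After Nov 4: 382 on hand, pool $5,706.30 (≈ $14.9380 each)
Nov 5, sell 119: 119/382 × $5,706.30 → $1,777.61
After Nov 8: 360 on hand, pool $5,199.39 (≈ $14.4428 each)
Nov 11, sell 154: 154/360 × $5,199.39 → $2,224.18
After Nov 12: 493 on hand, pool $6,864.06 (≈ $13.9230 each)
Nov 13, sell 293: 293/493 × $6,864.06 → $4,079.45
Total COGS = $1,777.61 + $2,224.18 + $4,079.45 = $8,081.24
Ending inventory (cost pool remaining) = $2,784.61
Check: goods available $10,865.85 = COGS $8,081.24 + ending $2,784.61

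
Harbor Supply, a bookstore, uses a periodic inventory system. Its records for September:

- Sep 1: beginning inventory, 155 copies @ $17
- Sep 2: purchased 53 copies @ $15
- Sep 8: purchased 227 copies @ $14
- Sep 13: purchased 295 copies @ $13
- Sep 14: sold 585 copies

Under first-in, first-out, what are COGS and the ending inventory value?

COGS = $8,558; ending inventory = $1,885

Sep 14, 585 sold [FIFO — oldest first]: 155 @ $17 + 53 @ $15 + 227 @ $14 + 150 @ $13 = $8,558
Ending inventory: 145 @ $13 = $1,885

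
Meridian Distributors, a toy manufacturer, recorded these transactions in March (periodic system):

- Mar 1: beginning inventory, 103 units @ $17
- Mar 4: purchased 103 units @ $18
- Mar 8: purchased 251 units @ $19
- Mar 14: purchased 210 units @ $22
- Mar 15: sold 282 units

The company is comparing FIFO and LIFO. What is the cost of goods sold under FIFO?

FIFO COGS: 103 @ $17 + 103 @ $18 + 76 @ $19 = $5,049
LIFO COGS: 210 @ $22 + 72 @ $19 = $5,988

COGS = $5,049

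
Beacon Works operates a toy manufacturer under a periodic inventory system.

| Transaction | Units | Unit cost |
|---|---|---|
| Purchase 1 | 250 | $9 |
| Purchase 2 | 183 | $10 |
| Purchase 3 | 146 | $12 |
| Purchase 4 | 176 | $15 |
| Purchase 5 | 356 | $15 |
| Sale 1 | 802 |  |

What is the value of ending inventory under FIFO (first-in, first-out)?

Ending inventory = $4,635

Sale 1 (802) [FIFO — oldest first]: 250 @ $9 + 183 @ $10 + 146 @ $12 + 176 @ $15 + 47 @ $15 = $9,177
Ending inventory: 309 @ $15 = $4,635
Check: goods available $13,812 = COGS $9,177 + ending $4,635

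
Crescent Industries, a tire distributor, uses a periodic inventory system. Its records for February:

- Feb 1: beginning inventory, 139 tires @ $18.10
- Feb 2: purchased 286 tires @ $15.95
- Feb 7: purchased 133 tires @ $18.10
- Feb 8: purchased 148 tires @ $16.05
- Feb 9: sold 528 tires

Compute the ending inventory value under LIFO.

Feb 9, 528 sold [LIFO — newest first]: 148 @ $16.05 + 133 @ $18.10 + 247 @ $15.95 = $8,722.35
Ending inventory: 139 @ $18.10 + 39 @ $15.95 = $3,137.95

Ending inventory = $3,137.95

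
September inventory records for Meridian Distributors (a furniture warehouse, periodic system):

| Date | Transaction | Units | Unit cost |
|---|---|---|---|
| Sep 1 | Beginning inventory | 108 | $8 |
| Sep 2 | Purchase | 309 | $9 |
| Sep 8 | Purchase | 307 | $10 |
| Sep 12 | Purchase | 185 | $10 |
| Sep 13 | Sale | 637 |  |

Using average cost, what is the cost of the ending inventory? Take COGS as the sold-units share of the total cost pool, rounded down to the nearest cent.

Sep 13, sell 637: 637/909 × $8,565.00 → $6,002.09
Ending inventory (cost pool remaining) = $2,562.91
Check: goods available $8,565.00 = COGS $6,002.09 + ending $2,562.91

Ending inventory = $2,562.91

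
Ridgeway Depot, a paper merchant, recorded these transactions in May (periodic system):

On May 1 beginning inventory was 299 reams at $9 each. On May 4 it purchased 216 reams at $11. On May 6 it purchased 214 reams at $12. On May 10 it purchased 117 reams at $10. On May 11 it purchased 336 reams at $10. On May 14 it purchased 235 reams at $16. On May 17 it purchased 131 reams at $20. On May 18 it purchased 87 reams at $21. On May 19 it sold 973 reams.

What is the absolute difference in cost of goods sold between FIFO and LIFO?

$3,466

FIFO COGS: 299 @ $9 + 216 @ $11 + 214 @ $12 + 117 @ $10 + 127 @ $10 = $10,075
LIFO COGS: 87 @ $21 + 131 @ $20 + 235 @ $16 + 336 @ $10 + 117 @ $10 + 67 @ $12 = $13,541
Difference = |$10,075 − $13,541| = $3,466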